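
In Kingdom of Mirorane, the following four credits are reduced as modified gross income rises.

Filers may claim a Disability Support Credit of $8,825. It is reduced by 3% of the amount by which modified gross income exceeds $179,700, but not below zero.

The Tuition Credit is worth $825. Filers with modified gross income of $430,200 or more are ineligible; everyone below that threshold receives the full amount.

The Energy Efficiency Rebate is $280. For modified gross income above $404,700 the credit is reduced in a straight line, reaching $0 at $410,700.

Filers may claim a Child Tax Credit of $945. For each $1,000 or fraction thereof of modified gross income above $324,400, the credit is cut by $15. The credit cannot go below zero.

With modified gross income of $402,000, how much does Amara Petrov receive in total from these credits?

Disability Support Credit: 3% of the $222,300 excess over $179,700 is $6,669; credit = $8,825 − $6,669 = $2,156.
Tuition Credit: $402,000 is below the $430,200 cutoff, so the full $825 applies.
Energy Efficiency Rebate: $402,000 is at or below the $404,700 threshold, so the full $280 applies.
Child Tax Credit: income exceeds $324,400 by $77,600 → 78 increments × $15 = $1,170 ≥ base, so the credit is $0.
Total: $2,156 + $825 + $280 + $0 = $3,261.

$3,261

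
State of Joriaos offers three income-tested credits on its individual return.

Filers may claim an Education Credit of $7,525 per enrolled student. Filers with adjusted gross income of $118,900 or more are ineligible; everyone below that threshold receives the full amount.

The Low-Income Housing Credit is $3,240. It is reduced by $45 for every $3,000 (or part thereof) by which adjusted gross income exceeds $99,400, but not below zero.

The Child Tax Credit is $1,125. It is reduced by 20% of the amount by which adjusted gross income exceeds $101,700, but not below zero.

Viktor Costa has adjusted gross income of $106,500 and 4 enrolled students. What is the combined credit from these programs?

$33,370

Education Credit: base = 4 × $7,525 = $30,100. $106,500 is below the $118,900 cutoff, so the full $30,100 applies.
Low-Income Housing Credit: income exceeds $99,400 by $7,100, which is 3 full-or-partial $3,000 increments; reduction = 3 × $45 = $135, leaving $3,105.
Child Tax Credit: 20% of the $4,800 excess over $101,700 is $960; credit = $1,125 − $960 = $165.
Total: $30,100 + $3,105 + $165 = $33,370.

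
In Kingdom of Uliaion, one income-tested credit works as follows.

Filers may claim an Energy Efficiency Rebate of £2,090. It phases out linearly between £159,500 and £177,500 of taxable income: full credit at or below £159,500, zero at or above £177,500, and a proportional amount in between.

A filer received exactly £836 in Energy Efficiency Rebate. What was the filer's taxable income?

£836 is 836/2,090 of the full £2,090, so 1,254/2,090 of the £18,000 range has been used: income = £159,500 + £18,000 × 1,254/2,090 = £170,300.

£170,300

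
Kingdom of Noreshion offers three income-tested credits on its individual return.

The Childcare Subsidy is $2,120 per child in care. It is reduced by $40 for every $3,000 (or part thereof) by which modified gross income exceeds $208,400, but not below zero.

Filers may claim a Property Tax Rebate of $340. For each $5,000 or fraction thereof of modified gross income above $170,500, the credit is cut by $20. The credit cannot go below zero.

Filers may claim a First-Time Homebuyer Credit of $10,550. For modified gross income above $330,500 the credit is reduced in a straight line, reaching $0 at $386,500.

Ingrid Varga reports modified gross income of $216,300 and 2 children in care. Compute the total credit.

Childcare Subsidy: base = 2 × $2,120 = $4,240. income exceeds $208,400 by $7,900, which is 3 full-or-partial $3,000 increments; reduction = 3 × $40 = $120, leaving $4,120.
Property Tax Rebate: income exceeds $170,500 by $45,800, which is 10 full-or-partial $5,000 increments; reduction = 10 × $20 = $200, leaving $140.
First-Time Homebuyer Credit: $216,300 is at or below the $330,500 threshold, so the full $10,550 applies.
Total: $4,120 + $140 + $10,550 = $14,810.

$14,810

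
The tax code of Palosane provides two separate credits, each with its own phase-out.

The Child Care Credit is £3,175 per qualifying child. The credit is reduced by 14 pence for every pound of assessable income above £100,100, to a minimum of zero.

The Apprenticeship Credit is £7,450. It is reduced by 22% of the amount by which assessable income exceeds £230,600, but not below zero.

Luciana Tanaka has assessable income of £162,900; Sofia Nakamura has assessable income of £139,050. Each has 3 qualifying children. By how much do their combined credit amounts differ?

Luciana (£162,900): Child Care Credit: base = 3 × £3,175 = £9,525. 14% of the £62,800 excess over £100,100 is £8,792; credit = £9,525 − £8,792 = £733. Apprenticeship Credit: £162,900 is at or below the £230,600 threshold, so the full £7,450 applies. total £733 + £7,450 = £8,183
Sofia (£139,050): Child Care Credit: base = 3 × £3,175 = £9,525. 14% of the £38,950 excess over £100,100 is £5,453; credit = £9,525 − £5,453 = £4,072. Apprenticeship Credit: £139,050 is at or below the £230,600 threshold, so the full £7,450 applies. total £4,072 + £7,450 = £11,522
Difference: |£8,183 − £11,522| = £3,339.

£3,339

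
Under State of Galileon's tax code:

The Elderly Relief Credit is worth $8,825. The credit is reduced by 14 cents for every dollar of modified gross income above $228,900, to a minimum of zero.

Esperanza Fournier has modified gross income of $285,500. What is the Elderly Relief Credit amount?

$901

Elderly Relief Credit: 14% of the $56,600 excess over $228,900 is $7,924; credit = $8,825 − $7,924 = $901.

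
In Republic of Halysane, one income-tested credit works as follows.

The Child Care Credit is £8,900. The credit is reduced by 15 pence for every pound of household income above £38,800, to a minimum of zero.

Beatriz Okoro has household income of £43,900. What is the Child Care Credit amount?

Child Care Credit: 15% of the £5,100 excess over £38,800 is £765; credit = £8,900 − £765 = £8,135.

£8,135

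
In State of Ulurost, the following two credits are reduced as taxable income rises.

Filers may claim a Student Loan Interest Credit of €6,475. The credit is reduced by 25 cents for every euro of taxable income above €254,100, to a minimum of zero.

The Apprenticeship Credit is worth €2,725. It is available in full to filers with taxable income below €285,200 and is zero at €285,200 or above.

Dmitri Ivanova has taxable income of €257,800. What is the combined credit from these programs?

€8,275

Student Loan Interest Credit: 25% of the €3,700 excess over €254,100 is €925; credit = €6,475 − €925 = €5,550.
Apprenticeship Credit: €257,800 is below the €285,200 cutoff, so the full €2,725 applies.
Total: €5,550 + €2,725 = €8,275.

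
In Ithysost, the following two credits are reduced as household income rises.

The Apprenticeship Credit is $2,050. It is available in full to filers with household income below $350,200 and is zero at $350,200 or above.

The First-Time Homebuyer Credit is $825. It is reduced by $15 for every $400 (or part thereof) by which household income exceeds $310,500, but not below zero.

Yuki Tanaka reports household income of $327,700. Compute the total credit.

$2,230

Apprenticeship Credit: $327,700 is below the $350,200 cutoff, so the full $2,050 applies.
First-Time Homebuyer Credit: income exceeds $310,500 by $17,200, which is 43 full-or-partial $400 increments; reduction = 43 × $15 = $645, leaving $180.
Total: $2,050 + $180 = $2,230.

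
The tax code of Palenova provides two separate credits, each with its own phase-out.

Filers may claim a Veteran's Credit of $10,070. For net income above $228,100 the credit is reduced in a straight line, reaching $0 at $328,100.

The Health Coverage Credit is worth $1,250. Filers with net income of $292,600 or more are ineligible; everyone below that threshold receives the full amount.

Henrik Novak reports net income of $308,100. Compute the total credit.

Veteran's Credit: $308,100 is $80,000 into a $100,000 phase-out range, leaving 20,000/100,000 of the credit: $10,070 × 20,000/100,000 = $2,014.
Health Coverage Credit: $308,100 meets or exceeds the $292,600 cutoff, so the credit is $0.
Total: $2,014 + $0 = $2,014.

$2,014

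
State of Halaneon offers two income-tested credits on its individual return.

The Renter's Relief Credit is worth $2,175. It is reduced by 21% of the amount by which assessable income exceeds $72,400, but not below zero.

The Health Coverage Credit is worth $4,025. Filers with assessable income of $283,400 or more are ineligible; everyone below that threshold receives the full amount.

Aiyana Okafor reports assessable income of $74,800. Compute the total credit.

Renter's Relief Credit: 21% of the $2,400 excess over $72,400 is $504; credit = $2,175 − $504 = $1,671.
Health Coverage Credit: $74,800 is below the $283,400 cutoff, so the full $4,025 applies.
Total: $1,671 + $4,025 = $5,696.

$5,696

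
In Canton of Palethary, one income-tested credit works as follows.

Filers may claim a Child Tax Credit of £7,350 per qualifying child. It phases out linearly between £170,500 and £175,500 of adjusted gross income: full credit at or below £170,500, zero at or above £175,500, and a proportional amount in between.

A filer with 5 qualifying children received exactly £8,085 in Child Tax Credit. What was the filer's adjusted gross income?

Full credit = 5 × £7,350 = £36,750.
£8,085 is 8,085/36,750 of the full £36,750, so 28,665/36,750 of the £5,000 range has been used: income = £170,500 + £5,000 × 28,665/36,750 = £174,400.

£174,400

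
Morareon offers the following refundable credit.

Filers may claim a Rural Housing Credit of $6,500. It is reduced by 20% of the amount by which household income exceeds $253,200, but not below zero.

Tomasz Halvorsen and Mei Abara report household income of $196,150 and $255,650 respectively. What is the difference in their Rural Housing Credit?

Tomasz ($196,150): Rural Housing Credit: $196,150 is at or below the $253,200 threshold, so the full $6,500 applies.
Mei ($255,650): Rural Housing Credit: 20% of the $2,450 excess over $253,200 is $490; credit = $6,500 − $490 = $6,010.
Difference: |$6,500 − $6,010| = $490.

$490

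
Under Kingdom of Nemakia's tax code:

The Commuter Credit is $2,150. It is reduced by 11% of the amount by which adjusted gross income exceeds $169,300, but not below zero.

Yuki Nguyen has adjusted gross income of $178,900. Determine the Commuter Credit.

Commuter Credit: 11% of the $9,600 excess over $169,300 is $1,056; credit = $2,150 − $1,056 = $1,094.

$1,094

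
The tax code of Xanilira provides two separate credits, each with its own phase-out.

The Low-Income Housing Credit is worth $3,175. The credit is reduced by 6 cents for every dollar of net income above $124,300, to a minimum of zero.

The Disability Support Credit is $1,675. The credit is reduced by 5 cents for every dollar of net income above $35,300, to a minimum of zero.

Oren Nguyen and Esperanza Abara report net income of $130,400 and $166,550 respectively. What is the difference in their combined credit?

Oren ($130,400): Low-Income Housing Credit: 6% of the $6,100 excess over $124,300 is $366; credit = $3,175 − $366 = $2,809. Disability Support Credit: 5% of the $95,100 excess over $35,300 is $4,755 ≥ base, so the credit is $0. total $2,809 + $0 = $2,809
Esperanza ($166,550): Low-Income Housing Credit: 6% of the $42,250 excess over $124,300 is $2,535; credit = $3,175 − $2,535 = $640. Disability Support Credit: 5% of the $131,250 excess over $35,300 is $6,562.50 ≥ base, so the credit is $0. total $640 + $0 = $640
Difference: |$2,809 − $640| = $2,169.

$2,169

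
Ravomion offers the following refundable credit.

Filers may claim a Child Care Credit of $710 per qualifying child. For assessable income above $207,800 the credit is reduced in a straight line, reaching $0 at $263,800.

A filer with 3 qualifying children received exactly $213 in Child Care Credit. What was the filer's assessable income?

$258,200

Full credit = 3 × $710 = $2,130.
$213 is 213/2,130 of the full $2,130, so 1,917/2,130 of the $56,000 range has been used: income = $207,800 + $56,000 × 1,917/2,130 = $258,200.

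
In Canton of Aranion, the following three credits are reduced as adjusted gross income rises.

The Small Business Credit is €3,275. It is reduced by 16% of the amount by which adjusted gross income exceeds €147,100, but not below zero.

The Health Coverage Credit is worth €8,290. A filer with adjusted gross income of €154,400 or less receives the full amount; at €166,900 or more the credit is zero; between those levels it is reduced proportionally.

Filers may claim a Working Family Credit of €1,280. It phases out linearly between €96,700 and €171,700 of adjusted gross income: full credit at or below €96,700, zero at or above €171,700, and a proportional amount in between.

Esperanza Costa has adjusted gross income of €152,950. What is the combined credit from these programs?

Small Business Credit: 16% of the €5,850 excess over €147,100 is €936; credit = €3,275 − €936 = €2,339.
Health Coverage Credit: €152,950 is at or below the €154,400 threshold, so the full €8,290 applies.
Working Family Credit: €152,950 is €56,250 into a €75,000 phase-out range, leaving 18,750/75,000 of the credit: €1,280 × 18,750/75,000 = €320.
Total: €2,339 + €8,290 + €320 = €10,949.

€10,949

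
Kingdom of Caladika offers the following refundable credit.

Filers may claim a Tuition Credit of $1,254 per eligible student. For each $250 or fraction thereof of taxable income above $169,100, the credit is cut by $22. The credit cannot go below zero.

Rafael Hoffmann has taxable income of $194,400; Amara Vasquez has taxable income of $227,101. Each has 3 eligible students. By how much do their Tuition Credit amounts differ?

$1,518

Rafael ($194,400): Tuition Credit: base = 3 × $1,254 = $3,762. income exceeds $169,100 by $25,300, which is 102 full-or-partial $250 increments; reduction = 102 × $22 = $2,244, leaving $1,518.
Amara ($227,101): Tuition Credit: base = 3 × $1,254 = $3,762. income exceeds $169,100 by $58,001 → 233 increments × $22 = $5,126 ≥ base, so the credit is $0.
Difference: |$1,518 − $0| = $1,518.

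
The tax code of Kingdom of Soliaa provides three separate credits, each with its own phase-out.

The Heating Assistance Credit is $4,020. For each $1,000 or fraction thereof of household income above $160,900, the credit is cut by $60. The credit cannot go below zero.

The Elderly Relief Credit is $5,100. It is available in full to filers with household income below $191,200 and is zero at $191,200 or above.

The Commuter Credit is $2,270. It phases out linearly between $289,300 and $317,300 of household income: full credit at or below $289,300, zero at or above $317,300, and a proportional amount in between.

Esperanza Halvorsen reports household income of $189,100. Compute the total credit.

Heating Assistance Credit: income exceeds $160,900 by $28,200, which is 29 full-or-partial $1,000 increments; reduction = 29 × $60 = $1,740, leaving $2,280.
Elderly Relief Credit: $189,100 is below the $191,200 cutoff, so the full $5,100 applies.
Commuter Credit: $189,100 is at or below the $289,300 threshold, so the full $2,270 applies.
Total: $2,280 + $5,100 + $2,270 = $9,650.

$9,650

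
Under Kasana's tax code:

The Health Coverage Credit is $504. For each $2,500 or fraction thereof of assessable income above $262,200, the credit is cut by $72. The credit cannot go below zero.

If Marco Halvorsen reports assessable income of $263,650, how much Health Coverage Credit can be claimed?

Health Coverage Credit: income exceeds $262,200 by $1,450, which is 1 full-or-partial $2,500 increment; reduction = 1 × $72 = $72, leaving $432.

$432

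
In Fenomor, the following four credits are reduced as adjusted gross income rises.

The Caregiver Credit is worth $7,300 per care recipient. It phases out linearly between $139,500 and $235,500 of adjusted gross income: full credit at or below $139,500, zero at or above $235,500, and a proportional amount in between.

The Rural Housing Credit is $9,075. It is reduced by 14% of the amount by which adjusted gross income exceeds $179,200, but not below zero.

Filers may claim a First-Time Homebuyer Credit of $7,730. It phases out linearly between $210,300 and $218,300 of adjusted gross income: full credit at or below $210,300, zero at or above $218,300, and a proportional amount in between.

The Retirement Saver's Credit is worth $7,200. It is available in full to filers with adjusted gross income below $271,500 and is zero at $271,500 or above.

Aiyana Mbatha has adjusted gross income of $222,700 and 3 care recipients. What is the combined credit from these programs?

$13,105

Caregiver Credit: base = 3 × $7,300 = $21,900. $222,700 is $83,200 into a $96,000 phase-out range, leaving 12,800/96,000 of the credit: $21,900 × 12,800/96,000 = $2,920.
Rural Housing Credit: 14% of the $43,500 excess over $179,200 is $6,090; credit = $9,075 − $6,090 = $2,985.
First-Time Homebuyer Credit: $222,700 is at or above $218,300, so the credit is $0.
Retirement Saver's Credit: $222,700 is below the $271,500 cutoff, so the full $7,200 applies.
Total: $2,920 + $2,985 + $0 + $7,200 = $13,105.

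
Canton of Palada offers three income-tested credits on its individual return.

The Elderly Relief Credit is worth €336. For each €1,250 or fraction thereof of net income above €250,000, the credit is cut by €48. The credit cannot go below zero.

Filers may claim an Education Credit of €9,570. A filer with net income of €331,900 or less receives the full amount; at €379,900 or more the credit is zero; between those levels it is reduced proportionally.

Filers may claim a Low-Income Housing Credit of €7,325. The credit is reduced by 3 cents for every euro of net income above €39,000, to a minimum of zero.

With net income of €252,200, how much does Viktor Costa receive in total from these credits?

€10,739

Elderly Relief Credit: income exceeds €250,000 by €2,200, which is 2 full-or-partial €1,250 increments; reduction = 2 × €48 = €96, leaving €240.
Education Credit: €252,200 is at or below the €331,900 threshold, so the full €9,570 applies.
Low-Income Housing Credit: 3% of the €213,200 excess over €39,000 is €6,396; credit = €7,325 − €6,396 = €929.
Total: €240 + €9,570 + €929 = €10,739.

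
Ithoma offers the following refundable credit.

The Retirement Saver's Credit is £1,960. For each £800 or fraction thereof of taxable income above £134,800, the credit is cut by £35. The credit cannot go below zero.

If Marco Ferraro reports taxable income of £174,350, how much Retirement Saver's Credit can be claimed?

Retirement Saver's Credit: income exceeds £134,800 by £39,550, which is 50 full-or-partial £800 increments; reduction = 50 × £35 = £1,750, leaving £210.

£210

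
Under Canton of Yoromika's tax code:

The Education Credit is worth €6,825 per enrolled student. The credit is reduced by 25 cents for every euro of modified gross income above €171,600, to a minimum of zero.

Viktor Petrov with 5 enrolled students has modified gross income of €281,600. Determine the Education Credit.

€6,625

Education Credit: base = 5 × €6,825 = €34,125. 25% of the €110,000 excess over €171,600 is €27,500; credit = €34,125 − €27,500 = €6,625.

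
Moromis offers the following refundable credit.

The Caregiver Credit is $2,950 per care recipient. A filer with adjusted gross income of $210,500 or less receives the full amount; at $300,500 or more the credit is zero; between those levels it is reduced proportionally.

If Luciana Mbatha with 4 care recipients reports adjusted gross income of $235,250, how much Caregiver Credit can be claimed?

$8,555

Caregiver Credit: base = 4 × $2,950 = $11,800. $235,250 is $24,750 into a $90,000 phase-out range, leaving 65,250/90,000 of the credit: $11,800 × 65,250/90,000 = $8,555.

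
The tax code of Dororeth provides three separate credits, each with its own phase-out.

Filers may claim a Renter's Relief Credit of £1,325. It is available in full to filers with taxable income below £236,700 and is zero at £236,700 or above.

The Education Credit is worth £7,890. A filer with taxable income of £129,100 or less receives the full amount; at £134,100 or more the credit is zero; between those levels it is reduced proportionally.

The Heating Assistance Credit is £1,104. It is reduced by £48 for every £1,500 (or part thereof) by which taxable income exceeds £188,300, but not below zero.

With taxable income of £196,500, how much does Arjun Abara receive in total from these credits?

£2,141

Renter's Relief Credit: £196,500 is below the £236,700 cutoff, so the full £1,325 applies.
Education Credit: £196,500 is at or above £134,100, so the credit is £0.
Heating Assistance Credit: income exceeds £188,300 by £8,200, which is 6 full-or-partial £1,500 increments; reduction = 6 × £48 = £288, leaving £816.
Total: £1,325 + £0 + £816 = £2,141.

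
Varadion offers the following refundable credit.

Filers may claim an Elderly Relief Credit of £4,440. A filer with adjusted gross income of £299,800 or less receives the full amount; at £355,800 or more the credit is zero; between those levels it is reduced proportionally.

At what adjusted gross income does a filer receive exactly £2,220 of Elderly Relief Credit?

£327,800

£2,220 is 2,220/4,440 of the full £4,440, so 2,220/4,440 of the £56,000 range has been used: income = £299,800 + £56,000 × 2,220/4,440 = £327,800.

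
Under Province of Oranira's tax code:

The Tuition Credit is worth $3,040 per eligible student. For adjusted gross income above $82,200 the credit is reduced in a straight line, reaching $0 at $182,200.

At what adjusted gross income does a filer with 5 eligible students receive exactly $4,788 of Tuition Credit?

$150,700

Full credit = 5 × $3,040 = $15,200.
$4,788 is 4,788/15,200 of the full $15,200, so 10,412/15,200 of the $100,000 range has been used: income = $82,200 + $100,000 × 10,412/15,200 = $150,700.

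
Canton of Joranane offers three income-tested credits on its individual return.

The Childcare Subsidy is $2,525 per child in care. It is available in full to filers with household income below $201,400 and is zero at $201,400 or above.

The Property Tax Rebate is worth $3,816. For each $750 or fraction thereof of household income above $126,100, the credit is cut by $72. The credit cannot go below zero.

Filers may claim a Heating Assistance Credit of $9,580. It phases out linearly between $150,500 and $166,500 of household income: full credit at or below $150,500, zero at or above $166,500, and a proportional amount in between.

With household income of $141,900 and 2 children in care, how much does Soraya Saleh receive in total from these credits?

Childcare Subsidy: base = 2 × $2,525 = $5,050. $141,900 is below the $201,400 cutoff, so the full $5,050 applies.
Property Tax Rebate: income exceeds $126,100 by $15,800, which is 22 full-or-partial $750 increments; reduction = 22 × $72 = $1,584, leaving $2,232.
Heating Assistance Credit: $141,900 is at or below the $150,500 threshold, so the full $9,580 applies.
Total: $5,050 + $2,232 + $9,580 = $16,862.

$16,862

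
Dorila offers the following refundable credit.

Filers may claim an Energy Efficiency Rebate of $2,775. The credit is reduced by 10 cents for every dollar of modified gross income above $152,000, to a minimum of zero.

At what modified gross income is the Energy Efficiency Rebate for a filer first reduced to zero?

The credit falls by 10% of each dollar above $152,000, so it reaches zero when the excess is $2,775 / 10% = $27,750: income = $152,000 + $27,750 = $179,750.

$179,750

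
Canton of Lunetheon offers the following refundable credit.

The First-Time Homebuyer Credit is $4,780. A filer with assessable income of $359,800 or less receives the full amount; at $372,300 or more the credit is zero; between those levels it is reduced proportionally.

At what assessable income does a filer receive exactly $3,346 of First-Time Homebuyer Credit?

$3,346 is 3,346/4,780 of the full $4,780, so 1,434/4,780 of the $12,500 range has been used: income = $359,800 + $12,500 × 1,434/4,780 = $363,550.

$363,550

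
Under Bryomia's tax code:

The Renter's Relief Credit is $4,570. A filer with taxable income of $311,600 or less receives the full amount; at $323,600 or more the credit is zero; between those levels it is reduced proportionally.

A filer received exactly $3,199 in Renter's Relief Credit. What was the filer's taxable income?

$3,199 is 3,199/4,570 of the full $4,570, so 1,371/4,570 of the $12,000 range has been used: income = $311,600 + $12,000 × 1,371/4,570 = $315,200.

$315,200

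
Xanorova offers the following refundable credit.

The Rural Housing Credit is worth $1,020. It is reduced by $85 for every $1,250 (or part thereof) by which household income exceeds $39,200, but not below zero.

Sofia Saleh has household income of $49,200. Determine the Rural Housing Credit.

Rural Housing Credit: income exceeds $39,200 by $10,000, which is 8 full-or-partial $1,250 increments; reduction = 8 × $85 = $680, leaving $340.

$340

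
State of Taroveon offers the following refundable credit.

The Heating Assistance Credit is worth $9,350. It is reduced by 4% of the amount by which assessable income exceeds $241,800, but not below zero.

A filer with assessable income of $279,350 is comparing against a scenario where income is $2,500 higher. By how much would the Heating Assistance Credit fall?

At $279,350 — 4% of the $37,550 excess over $241,800 is $1,502; credit = $9,350 − $1,502 = $7,848.
At $281,850 — 4% of the $40,050 excess over $241,800 is $1,602; credit = $9,350 − $1,602 = $7,748.
Lost: $7,848 − $7,748 = $100.

$100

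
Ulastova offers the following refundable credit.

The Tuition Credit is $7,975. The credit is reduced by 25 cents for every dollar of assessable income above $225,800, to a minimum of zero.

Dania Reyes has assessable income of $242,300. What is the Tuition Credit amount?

$3,850

Tuition Credit: 25% of the $16,500 excess over $225,800 is $4,125; credit = $7,975 − $4,125 = $3,850.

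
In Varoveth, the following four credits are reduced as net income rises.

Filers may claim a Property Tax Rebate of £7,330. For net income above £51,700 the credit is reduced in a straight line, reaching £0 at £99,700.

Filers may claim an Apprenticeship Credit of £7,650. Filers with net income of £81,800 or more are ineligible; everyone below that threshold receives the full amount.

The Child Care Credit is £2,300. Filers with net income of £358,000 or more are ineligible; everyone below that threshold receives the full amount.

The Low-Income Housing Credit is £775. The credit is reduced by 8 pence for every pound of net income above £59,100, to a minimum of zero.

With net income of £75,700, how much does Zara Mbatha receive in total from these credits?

£13,615

Property Tax Rebate: £75,700 is £24,000 into a £48,000 phase-out range, leaving 24,000/48,000 of the credit: £7,330 × 24,000/48,000 = £3,665.
Apprenticeship Credit: £75,700 is below the £81,800 cutoff, so the full £7,650 applies.
Child Care Credit: £75,700 is below the £358,000 cutoff, so the full £2,300 applies.
Low-Income Housing Credit: 8% of the £16,600 excess over £59,100 is £1,328 ≥ base, so the credit is £0.
Total: £3,665 + £7,650 + £2,300 + £0 = £13,615.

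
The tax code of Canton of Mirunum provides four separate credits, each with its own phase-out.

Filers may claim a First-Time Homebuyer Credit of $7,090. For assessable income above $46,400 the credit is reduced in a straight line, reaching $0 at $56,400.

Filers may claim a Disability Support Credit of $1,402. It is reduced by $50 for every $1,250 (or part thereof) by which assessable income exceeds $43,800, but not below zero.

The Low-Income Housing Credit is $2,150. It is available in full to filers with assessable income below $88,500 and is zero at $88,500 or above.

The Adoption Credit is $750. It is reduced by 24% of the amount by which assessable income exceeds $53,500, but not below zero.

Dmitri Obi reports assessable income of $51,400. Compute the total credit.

First-Time Homebuyer Credit: $51,400 is $5,000 into a $10,000 phase-out range, leaving 5,000/10,000 of the credit: $7,090 × 5,000/10,000 = $3,545.
Disability Support Credit: income exceeds $43,800 by $7,600, which is 7 full-or-partial $1,250 increments; reduction = 7 × $50 = $350, leaving $1,052.
Low-Income Housing Credit: $51,400 is below the $88,500 cutoff, so the full $2,150 applies.
Adoption Credit: $51,400 is at or below the $53,500 threshold, so the full $750 applies.
Total: $3,545 + $1,052 + $2,150 + $750 = $7,497.

$7,497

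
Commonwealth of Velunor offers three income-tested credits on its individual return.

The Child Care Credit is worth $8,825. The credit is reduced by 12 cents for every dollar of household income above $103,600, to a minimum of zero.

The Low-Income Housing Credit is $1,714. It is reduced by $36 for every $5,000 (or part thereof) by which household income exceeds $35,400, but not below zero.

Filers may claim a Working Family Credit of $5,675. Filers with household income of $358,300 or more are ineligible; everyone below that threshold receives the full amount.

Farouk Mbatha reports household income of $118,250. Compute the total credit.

Child Care Credit: 12% of the $14,650 excess over $103,600 is $1,758; credit = $8,825 − $1,758 = $7,067.
Low-Income Housing Credit: income exceeds $35,400 by $82,850, which is 17 full-or-partial $5,000 increments; reduction = 17 × $36 = $612, leaving $1,102.
Working Family Credit: $118,250 is below the $358,300 cutoff, so the full $5,675 applies.
Total: $7,067 + $1,102 + $5,675 = $13,844.

$13,844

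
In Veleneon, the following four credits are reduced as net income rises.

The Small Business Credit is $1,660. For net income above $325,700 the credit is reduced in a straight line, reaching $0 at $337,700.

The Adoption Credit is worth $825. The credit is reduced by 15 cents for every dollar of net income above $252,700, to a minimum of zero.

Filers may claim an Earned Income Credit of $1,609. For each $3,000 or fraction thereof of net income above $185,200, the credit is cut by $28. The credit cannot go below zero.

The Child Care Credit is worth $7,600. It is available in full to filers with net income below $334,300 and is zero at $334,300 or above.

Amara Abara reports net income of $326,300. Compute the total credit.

Small Business Credit: $326,300 is $600 into a $12,000 phase-out range, leaving 11,400/12,000 of the credit: $1,660 × 11,400/12,000 = $1,577.
Adoption Credit: 15% of the $73,600 excess over $252,700 is $11,040 ≥ base, so the credit is $0.
Earned Income Credit: income exceeds $185,200 by $141,100, which is 48 full-or-partial $3,000 increments; reduction = 48 × $28 = $1,344, leaving $265.
Child Care Credit: $326,300 is below the $334,300 cutoff, so the full $7,600 applies.
Total: $1,577 + $0 + $265 + $7,600 = $9,442.

$9,442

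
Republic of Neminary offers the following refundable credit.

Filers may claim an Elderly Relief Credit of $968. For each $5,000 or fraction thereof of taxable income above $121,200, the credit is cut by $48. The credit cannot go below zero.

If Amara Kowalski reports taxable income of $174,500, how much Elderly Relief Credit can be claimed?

Elderly Relief Credit: income exceeds $121,200 by $53,300, which is 11 full-or-partial $5,000 increments; reduction = 11 × $48 = $528, leaving $440.

$440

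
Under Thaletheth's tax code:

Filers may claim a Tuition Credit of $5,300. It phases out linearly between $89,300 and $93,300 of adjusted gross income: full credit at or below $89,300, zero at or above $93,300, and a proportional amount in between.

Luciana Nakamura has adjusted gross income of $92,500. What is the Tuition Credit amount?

Tuition Credit: $92,500 is $3,200 into a $4,000 phase-out range, leaving 800/4,000 of the credit: $5,300 × 800/4,000 = $1,060.

$1,060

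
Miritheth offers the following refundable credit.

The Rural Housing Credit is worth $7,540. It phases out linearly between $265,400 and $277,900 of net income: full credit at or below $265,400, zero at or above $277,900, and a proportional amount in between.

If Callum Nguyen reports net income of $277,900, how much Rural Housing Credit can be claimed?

$0

Rural Housing Credit: $277,900 is at or above $277,900, so the credit is $0.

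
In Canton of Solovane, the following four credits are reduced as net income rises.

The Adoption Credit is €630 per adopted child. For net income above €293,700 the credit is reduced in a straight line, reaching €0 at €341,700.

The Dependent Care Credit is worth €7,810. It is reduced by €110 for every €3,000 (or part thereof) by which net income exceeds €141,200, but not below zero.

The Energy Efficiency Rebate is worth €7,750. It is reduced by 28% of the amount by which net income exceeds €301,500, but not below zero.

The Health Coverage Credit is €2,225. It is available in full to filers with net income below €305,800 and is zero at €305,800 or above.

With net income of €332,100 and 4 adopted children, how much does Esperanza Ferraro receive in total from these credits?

€1,274

Adoption Credit: base = 4 × €630 = €2,520. €332,100 is €38,400 into a €48,000 phase-out range, leaving 9,600/48,000 of the credit: €2,520 × 9,600/48,000 = €504.
Dependent Care Credit: income exceeds €141,200 by €190,900, which is 64 full-or-partial €3,000 increments; reduction = 64 × €110 = €7,040, leaving €770.
Energy Efficiency Rebate: 28% of the €30,600 excess over €301,500 is €8,568 ≥ base, so the credit is €0.
Health Coverage Credit: €332,100 meets or exceeds the €305,800 cutoff, so the credit is €0.
Total: €504 + €770 + €0 + €0 = €1,274.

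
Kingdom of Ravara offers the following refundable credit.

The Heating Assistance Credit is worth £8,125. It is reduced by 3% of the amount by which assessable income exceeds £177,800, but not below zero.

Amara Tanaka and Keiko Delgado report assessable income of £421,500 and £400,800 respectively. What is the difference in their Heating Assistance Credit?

Amara (£421,500): Heating Assistance Credit: 3% of the £243,700 excess over £177,800 is £7,311; credit = £8,125 − £7,311 = £814.
Keiko (£400,800): Heating Assistance Credit: 3% of the £223,000 excess over £177,800 is £6,690; credit = £8,125 − £6,690 = £1,435.
Difference: |£814 − £1,435| = £621.

£621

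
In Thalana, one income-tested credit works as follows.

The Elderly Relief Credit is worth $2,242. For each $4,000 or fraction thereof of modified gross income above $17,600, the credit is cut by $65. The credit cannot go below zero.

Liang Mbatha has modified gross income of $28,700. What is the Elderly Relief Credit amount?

Elderly Relief Credit: income exceeds $17,600 by $11,100, which is 3 full-or-partial $4,000 increments; reduction = 3 × $65 = $195, leaving $2,047.

$2,047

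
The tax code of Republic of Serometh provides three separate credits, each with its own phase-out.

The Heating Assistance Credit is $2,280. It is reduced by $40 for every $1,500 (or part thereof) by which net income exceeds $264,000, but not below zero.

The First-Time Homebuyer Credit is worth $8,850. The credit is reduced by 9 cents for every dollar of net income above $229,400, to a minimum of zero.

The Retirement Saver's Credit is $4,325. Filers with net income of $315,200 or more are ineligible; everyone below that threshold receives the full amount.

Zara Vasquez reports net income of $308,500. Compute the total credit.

Heating Assistance Credit: income exceeds $264,000 by $44,500, which is 30 full-or-partial $1,500 increments; reduction = 30 × $40 = $1,200, leaving $1,080.
First-Time Homebuyer Credit: 9% of the $79,100 excess over $229,400 is $7,119; credit = $8,850 − $7,119 = $1,731.
Retirement Saver's Credit: $308,500 is below the $315,200 cutoff, so the full $4,325 applies.
Total: $1,080 + $1,731 + $4,325 = $7,136.

$7,136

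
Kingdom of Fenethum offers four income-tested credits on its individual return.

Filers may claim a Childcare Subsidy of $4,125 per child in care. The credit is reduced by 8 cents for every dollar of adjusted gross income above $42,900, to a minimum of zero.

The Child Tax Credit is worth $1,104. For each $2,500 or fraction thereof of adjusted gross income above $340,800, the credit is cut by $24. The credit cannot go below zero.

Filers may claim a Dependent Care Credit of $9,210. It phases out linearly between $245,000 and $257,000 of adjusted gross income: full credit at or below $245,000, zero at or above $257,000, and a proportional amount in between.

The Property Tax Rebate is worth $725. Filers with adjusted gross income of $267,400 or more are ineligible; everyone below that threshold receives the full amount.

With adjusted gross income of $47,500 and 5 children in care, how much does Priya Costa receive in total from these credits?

Childcare Subsidy: base = 5 × $4,125 = $20,625. 8% of the $4,600 excess over $42,900 is $368; credit = $20,625 − $368 = $20,257.
Child Tax Credit: $47,500 is at or below the $340,800 threshold, so the full $1,104 applies.
Dependent Care Credit: $47,500 is at or below the $245,000 threshold, so the full $9,210 applies.
Property Tax Rebate: $47,500 is below the $267,400 cutoff, so the full $725 applies.
Total: $20,257 + $1,104 + $9,210 + $725 = $31,296.

$31,296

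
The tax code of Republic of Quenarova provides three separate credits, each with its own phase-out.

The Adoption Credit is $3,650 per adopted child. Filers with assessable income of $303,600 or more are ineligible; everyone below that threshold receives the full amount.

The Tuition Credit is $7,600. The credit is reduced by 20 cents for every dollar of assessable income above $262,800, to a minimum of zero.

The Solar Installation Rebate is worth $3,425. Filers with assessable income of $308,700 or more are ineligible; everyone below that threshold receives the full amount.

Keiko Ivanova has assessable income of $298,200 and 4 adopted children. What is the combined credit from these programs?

$18,545

Adoption Credit: base = 4 × $3,650 = $14,600. $298,200 is below the $303,600 cutoff, so the full $14,600 applies.
Tuition Credit: 20% of the $35,400 excess over $262,800 is $7,080; credit = $7,600 − $7,080 = $520.
Solar Installation Rebate: $298,200 is below the $308,700 cutoff, so the full $3,425 applies.
Total: $14,600 + $520 + $3,425 = $18,545.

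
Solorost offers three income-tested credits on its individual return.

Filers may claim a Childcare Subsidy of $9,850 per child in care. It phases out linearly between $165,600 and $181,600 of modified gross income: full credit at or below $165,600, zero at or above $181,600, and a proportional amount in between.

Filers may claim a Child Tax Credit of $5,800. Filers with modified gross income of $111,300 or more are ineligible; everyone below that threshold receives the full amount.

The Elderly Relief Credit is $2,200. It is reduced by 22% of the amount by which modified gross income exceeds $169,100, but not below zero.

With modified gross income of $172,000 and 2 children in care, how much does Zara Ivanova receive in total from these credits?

Childcare Subsidy: base = 2 × $9,850 = $19,700. $172,000 is $6,400 into a $16,000 phase-out range, leaving 9,600/16,000 of the credit: $19,700 × 9,600/16,000 = $11,820.
Child Tax Credit: $172,000 meets or exceeds the $111,300 cutoff, so the credit is $0.
Elderly Relief Credit: 22% of the $2,900 excess over $169,100 is $638; credit = $2,200 − $638 = $1,562.
Total: $11,820 + $0 + $1,562 = $13,382.

$13,382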